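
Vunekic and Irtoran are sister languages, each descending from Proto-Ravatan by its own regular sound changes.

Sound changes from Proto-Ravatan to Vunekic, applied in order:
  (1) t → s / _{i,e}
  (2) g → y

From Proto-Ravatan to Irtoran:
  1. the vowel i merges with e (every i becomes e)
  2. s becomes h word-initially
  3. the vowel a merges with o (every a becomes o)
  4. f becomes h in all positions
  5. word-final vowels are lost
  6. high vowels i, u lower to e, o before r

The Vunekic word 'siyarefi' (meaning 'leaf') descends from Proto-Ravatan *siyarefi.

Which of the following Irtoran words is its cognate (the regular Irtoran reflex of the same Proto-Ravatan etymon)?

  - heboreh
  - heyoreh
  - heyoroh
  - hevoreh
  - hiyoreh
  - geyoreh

heyoreh

Irtoran: start from *siyarefi.
  rule 1 (vowel merger): siyarefi → seyarefe
  rule 2 (debuccalisation): seyarefe → heyarefe
  rule 3 (vowel merger): heyarefe → heyorefe
  rule 4 (unconditioned shift): heyorefe → heyorehe
  rule 5 (apocope): heyorehe → heyoreh
  rule 6: no change — heyoreh
  ⇒ Irtoran heyoreh
Only 'heyoreh' matches the regular Irtoran development of *siyarefi.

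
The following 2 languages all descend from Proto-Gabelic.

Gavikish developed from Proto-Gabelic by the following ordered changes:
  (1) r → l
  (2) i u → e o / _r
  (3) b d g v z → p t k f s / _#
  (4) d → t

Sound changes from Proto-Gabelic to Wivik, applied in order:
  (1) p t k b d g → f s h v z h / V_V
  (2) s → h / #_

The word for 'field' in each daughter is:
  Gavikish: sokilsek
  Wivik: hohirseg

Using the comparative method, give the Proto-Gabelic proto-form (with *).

Position 1: Gavikish has s, Wivik has h. Taking the neighbouring segments as reconstructed: Gavikish s can only go back to *s; Wivik h could go back to *s or *h — the one source consistent with every daughter is *s.
Position 3: Gavikish has k, Wivik has h. Taking the neighbouring segments as reconstructed: Gavikish k can only go back to *k; Wivik h could go back to *k or *g or *h — the one source consistent with every daughter is *k.
Verify the candidate proto-form against each daughter:
Gavikish: *sokirseg > sokilseg > sokilsek  (by unconditioned shift, final devoicing)
Wivik: *sokirseg
  sokirseg → sohirseg   [intervocalic lenition]
  sohirseg → hohirseg   [debuccalisation]
  giving Wivik hohirseg.
*sokirseg is the unique common source.

*sokirseg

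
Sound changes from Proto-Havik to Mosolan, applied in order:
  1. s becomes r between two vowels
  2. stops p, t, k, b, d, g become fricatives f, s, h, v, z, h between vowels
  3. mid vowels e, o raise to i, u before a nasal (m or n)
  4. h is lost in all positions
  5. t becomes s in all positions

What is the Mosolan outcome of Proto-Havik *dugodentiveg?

duozinsiveg

Mosolan: *dugodentiveg > duhozentiveg > duhozintiveg > duozintiveg > duozinsiveg  (by intervocalic lenition, pre-nasal raising, h-loss, unconditioned shift)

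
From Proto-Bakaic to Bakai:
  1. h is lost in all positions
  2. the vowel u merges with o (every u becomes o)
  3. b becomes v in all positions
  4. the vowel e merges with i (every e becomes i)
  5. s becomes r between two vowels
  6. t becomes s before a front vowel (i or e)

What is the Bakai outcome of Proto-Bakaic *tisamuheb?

siramoiv

Bakai: *tisamuheb > tisamueb > tisamoeb > tisamoev > tisamoiv > tiramoiv > siramoiv  (by h-loss, vowel merger, unconditioned shift, vowel merger, rhotacism, palatalisation)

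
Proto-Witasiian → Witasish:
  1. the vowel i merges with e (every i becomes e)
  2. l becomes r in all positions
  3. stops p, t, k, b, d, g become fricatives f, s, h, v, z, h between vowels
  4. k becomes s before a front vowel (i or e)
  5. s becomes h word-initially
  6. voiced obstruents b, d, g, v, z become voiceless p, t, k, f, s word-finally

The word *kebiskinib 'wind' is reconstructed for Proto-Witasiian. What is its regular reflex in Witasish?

Witasish: *kebiskinib > kebeskeneb > keveskeneb > sevesseneb > hevesseneb > hevessenep  (by vowel merger, intervocalic lenition, palatalisation, debuccalisation, final devoicing)

hevessenep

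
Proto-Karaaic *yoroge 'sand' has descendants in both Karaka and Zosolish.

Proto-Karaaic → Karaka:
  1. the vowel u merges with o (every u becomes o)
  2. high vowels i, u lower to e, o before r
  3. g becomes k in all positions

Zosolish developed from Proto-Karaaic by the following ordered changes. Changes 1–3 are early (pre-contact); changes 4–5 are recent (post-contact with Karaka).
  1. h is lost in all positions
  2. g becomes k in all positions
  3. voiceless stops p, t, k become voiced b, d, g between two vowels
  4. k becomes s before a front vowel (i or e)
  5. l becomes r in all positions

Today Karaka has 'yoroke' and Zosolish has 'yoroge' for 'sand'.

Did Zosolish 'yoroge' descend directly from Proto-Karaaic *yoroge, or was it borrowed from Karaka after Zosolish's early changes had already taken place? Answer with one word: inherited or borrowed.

If inherited, *yoroge would pass through all of Zosolish's changes:
Zosolish: *yoroge
  yoroge (rule 1 does not apply)
  yoroge → yoroke   [unconditioned shift]
  yoroke → yoroge   [intervocalic voicing]
  yoroge (rule 4 does not apply)
  yoroge (rule 5 does not apply)
  giving Zosolish yoroge.
If borrowed from Karaka 'yoroke' after the early changes, it would undergo only the recent ones:
  rule 4 (palatalisation): yoroke → yorose
  rule 5 (unconditioned shift): no change (yorose)
  ⇒ as a loan: yorose
Zosolish 'yoroge' matches the inherited outcome exactly, so it is an inherited cognate, not a loan.

inherited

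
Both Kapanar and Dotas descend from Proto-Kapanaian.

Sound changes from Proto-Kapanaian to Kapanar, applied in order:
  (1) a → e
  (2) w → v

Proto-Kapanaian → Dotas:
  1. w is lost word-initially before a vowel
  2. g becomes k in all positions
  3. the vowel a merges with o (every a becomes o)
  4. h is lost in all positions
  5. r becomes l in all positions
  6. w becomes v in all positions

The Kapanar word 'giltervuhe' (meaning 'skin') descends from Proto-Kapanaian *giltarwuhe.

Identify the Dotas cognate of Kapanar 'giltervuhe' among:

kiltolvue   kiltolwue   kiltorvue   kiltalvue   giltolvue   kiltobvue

kiltolvue

Dotas: *giltarwuhe > kiltarwuhe > kiltorwuhe > kiltorwue > kiltolwue > kiltolvue  (by unconditioned shift, vowel merger, h-loss, unconditioned shift, unconditioned shift)
Among the options, 'kiltolvue' alone shows every Dotas change applied in order.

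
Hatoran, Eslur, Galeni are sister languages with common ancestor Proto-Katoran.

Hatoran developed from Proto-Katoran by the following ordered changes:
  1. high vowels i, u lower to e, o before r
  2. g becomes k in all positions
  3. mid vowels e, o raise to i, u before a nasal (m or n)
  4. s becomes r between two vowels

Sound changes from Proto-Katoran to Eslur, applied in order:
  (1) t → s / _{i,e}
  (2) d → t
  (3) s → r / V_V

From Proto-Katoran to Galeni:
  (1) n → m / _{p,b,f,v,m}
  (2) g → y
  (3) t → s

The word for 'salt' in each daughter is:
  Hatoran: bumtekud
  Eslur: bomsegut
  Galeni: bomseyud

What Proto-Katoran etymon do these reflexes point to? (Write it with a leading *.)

*bomtegud

Position 6: Hatoran has k, Eslur has g, Galeni has y. Eslur preserves g here (none of its changes turn any other segment into g), so the proto-segment is *g.
Position 8: Hatoran has d, Eslur has t, Galeni has d. Hatoran preserves d here (none of its changes turn any other segment into d), so the proto-segment is *d.
Position 2: Hatoran has u, Eslur has o, Galeni has o. Eslur preserves o here (none of its changes turn any other segment into o), so the proto-segment is *o.
Verify the candidate proto-form against each daughter:
Hatoran: *bomtegud
  bomtegud (rule 1 does not apply)
  bomtegud → bomtekud   [unconditioned shift]
  bomtekud → bumtekud   [pre-nasal raising]
  bumtekud (rule 4 does not apply)
  giving Hatoran bumtekud.
Eslur: *bomtegud
  bomtegud → bomsegud   [palatalisation]
  bomsegud → bomsegut   [unconditioned shift]
  bomsegut (rule 3 does not apply)
  giving Eslur bomsegut.
Galeni: *bomtegud
  bomtegud (rule 1 does not apply)
  bomtegud → bomteyud   [unconditioned shift]
  bomteyud → bomseyud   [unconditioned shift]
  giving Galeni bomseyud.
No other proto-form is consistent with every reflex, so the reconstruction is *bomtegud.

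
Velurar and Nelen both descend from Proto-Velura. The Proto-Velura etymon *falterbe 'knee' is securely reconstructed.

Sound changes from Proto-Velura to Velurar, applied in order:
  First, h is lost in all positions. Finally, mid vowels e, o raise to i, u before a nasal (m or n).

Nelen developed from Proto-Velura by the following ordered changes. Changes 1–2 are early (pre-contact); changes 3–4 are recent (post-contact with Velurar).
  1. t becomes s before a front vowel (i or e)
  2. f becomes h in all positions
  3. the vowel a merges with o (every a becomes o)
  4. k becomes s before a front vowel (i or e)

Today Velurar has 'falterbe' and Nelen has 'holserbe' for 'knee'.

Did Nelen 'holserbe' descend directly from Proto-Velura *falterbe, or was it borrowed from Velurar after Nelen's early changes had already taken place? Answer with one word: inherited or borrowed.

inherited

If inherited, *falterbe would pass through all of Nelen's changes:
Nelen: *falterbe > falserbe > halserbe > holserbe  (by palatalisation, unconditioned shift, vowel merger)
If borrowed from Velurar 'falterbe' after the early changes, it would undergo only the recent ones:
  rule 3 (vowel merger): falterbe → folterbe
  rule 4 (palatalisation): no change (folterbe)
  ⇒ as a loan: folterbe
Nelen 'holserbe' matches the inherited outcome exactly, so it is an inherited cognate, not a loan.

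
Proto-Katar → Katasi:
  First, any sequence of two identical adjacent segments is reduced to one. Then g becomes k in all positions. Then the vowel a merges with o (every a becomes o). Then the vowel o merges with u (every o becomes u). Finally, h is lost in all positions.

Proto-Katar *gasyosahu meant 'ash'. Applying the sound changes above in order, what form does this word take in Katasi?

Katasi: start from *gasyosahu.
  rule 1: no change — gasyosahu
  rule 2 (unconditioned shift): gasyosahu → kasyosahu
  rule 3 (vowel merger): kasyosahu → kosyosohu
  rule 4 (vowel merger): kosyosohu → kusyusuhu
  rule 5 (h-loss): kusyusuhu → kusyusuu
  ⇒ Katasi kusyusuu

kusyusuu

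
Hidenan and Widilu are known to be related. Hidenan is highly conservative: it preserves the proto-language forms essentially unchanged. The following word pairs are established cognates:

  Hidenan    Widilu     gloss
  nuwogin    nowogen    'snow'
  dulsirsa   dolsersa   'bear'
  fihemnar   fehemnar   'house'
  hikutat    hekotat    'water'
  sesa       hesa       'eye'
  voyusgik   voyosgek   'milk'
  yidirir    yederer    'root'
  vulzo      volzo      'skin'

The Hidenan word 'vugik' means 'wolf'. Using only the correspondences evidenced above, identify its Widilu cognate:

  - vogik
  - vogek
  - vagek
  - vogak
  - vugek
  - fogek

vogek

nuwogin ~ nowogen, dulsirsa ~ dolsersa — Hidenan u corresponds to Widilu o after a consonant, before a consonant other than r, m, n, p, b, f, v.
fihemnar ~ fehemnar, hikutat ~ hekotat — Hidenan i corresponds to Widilu e after a consonant, before a consonant other than r, m, n, p, b, f, v.
Applying these to Hidenan 'vugik':
  vugik → vogik   (u→o after a consonant, before a consonant other than r, m, n, p, b, f, v)
  vogik → vogek   (i→e after a consonant, before a consonant other than r, m, n, p, b, f, v)
So the Widilu cognate is 'vogek'.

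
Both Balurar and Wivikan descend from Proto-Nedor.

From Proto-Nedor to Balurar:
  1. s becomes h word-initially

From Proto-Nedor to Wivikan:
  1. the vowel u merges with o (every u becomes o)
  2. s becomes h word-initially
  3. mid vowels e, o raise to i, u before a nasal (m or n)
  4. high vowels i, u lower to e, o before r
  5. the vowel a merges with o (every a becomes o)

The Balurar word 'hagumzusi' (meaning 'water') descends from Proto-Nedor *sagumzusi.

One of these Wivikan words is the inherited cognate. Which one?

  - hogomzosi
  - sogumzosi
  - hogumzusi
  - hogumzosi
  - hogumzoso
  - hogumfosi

hogumzosi

Wivikan: *sagumzusi
  sagumzusi → sagomzosi   [vowel merger]
  sagomzosi → hagomzosi   [debuccalisation]
  hagomzosi → hagumzosi   [pre-nasal raising]
  hagumzosi (rule 4 does not apply)
  hagumzosi → hogumzosi   [vowel merger]
  giving Wivikan hogumzosi.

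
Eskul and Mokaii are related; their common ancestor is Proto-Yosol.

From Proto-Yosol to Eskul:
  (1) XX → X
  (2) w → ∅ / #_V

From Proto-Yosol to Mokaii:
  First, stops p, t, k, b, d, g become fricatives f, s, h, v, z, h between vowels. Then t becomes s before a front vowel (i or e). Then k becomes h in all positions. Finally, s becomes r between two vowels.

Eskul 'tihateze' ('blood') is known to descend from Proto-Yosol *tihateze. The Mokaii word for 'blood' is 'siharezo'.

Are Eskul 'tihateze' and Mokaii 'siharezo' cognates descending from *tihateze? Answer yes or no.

no

Derive the expected Mokaii reflex of *tihateze:
Mokaii: start from *tihateze.
  rule 1 (intervocalic lenition): tihateze → tihaseze
  rule 2 (palatalisation): tihaseze → sihaseze
  rule 3: no change — sihaseze
  rule 4 (rhotacism): sihaseze → sihareze
  ⇒ Mokaii sihareze
The regular Mokaii reflex would be 'sihareze', but the attested form is 'siharezo'. The correspondence is irregular, so they are not cognates (the Mokaii form has a different source).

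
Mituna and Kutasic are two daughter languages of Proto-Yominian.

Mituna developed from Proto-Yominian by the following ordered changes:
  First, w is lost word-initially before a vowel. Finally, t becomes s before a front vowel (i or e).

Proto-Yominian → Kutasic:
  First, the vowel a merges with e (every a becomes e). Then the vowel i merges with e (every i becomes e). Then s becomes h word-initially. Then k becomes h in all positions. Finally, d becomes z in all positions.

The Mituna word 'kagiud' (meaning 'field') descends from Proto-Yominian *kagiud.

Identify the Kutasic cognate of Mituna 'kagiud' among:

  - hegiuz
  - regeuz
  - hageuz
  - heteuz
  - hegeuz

hegeuz

Kutasic: *kagiud
  kagiud → kegiud   [vowel merger]
  kegiud → kegeud   [vowel merger]
  kegeud (rule 3 does not apply)
  kegeud → hegeud   [unconditioned shift]
  hegeud → hegeuz   [unconditioned shift]
  giving Kutasic hegeuz.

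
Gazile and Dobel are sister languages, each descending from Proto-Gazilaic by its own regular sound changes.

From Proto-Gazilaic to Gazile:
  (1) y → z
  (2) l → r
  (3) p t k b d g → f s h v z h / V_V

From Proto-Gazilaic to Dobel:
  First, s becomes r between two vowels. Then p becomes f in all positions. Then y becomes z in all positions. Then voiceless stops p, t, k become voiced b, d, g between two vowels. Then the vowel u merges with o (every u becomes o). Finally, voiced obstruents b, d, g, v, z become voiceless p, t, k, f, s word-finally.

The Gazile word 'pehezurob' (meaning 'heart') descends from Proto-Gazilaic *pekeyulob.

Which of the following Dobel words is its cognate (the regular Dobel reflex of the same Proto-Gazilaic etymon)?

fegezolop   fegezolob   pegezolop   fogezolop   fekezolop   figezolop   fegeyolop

fegezolop

Dobel: *pekeyulob
  pekeyulob (rule 1 does not apply)
  pekeyulob → fekeyulob   [unconditioned shift]
  fekeyulob → fekezulob   [unconditioned shift]
  fekezulob → fegezulob   [intervocalic voicing]
  fegezulob → fegezolob   [vowel merger]
  fegezolob → fegezolop   [final devoicing]
  giving Dobel fegezolop.
Among the options, 'fegezolop' alone shows every Dobel change applied in order.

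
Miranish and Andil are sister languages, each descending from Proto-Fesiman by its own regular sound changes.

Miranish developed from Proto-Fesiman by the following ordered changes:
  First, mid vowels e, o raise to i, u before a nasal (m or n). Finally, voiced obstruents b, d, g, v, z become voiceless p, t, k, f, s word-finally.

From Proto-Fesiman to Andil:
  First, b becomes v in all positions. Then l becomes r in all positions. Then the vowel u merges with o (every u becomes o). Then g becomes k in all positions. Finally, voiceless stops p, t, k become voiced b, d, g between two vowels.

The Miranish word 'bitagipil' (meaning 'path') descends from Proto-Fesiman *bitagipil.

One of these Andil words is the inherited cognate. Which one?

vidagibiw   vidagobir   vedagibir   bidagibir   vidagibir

Andil: *bitagipil
  bitagipil → vitagipil   [unconditioned shift]
  vitagipil → vitagipir   [unconditioned shift]
  vitagipir (rule 3 does not apply)
  vitagipir → vitakipir   [unconditioned shift]
  vitakipir → vidagibir   [intervocalic voicing]
  giving Andil vidagibir.

vidagibir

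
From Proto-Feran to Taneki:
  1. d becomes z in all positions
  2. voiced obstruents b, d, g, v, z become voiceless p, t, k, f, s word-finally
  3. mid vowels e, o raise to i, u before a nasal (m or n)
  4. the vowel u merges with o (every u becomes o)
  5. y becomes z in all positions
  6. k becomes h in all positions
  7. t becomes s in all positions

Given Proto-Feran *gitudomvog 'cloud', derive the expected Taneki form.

Taneki: *gitudomvog
  gitudomvog → gituzomvog   [unconditioned shift]
  gituzomvog → gituzomvok   [final devoicing]
  gituzomvok → gituzumvok   [pre-nasal raising]
  gituzumvok → gitozomvok   [vowel merger]
  gitozomvok (rule 5 does not apply)
  gitozomvok → gitozomvoh   [unconditioned shift]
  gitozomvoh → gisozomvoh   [unconditioned shift]
  giving Taneki gisozomvoh.

gisozomvoh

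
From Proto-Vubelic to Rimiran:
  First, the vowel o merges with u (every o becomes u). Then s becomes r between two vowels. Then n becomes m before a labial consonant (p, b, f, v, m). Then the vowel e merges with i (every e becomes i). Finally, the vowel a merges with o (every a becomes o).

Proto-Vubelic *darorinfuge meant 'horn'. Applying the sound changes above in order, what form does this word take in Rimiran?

dorurimfugi

Rimiran: *darorinfuge
  darorinfuge → darurinfuge   [vowel merger]
  darurinfuge (rule 2 does not apply)
  darurinfuge → darurimfuge   [nasal place assimilation]
  darurimfuge → darurimfugi   [vowel merger]
  darurimfugi → dorurimfugi   [vowel merger]
  giving Rimiran dorurimfugi.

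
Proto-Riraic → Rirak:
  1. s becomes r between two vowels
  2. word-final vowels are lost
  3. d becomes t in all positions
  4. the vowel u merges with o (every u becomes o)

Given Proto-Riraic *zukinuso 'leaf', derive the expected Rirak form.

Rirak: start from *zukinuso.
  rule 1 (rhotacism): zukinuso → zukinuro
  rule 2 (apocope): zukinuro → zukinur
  rule 3: no change — zukinur
  rule 4 (vowel merger): zukinur → zokinor
  ⇒ Rirak zokinor

zokinor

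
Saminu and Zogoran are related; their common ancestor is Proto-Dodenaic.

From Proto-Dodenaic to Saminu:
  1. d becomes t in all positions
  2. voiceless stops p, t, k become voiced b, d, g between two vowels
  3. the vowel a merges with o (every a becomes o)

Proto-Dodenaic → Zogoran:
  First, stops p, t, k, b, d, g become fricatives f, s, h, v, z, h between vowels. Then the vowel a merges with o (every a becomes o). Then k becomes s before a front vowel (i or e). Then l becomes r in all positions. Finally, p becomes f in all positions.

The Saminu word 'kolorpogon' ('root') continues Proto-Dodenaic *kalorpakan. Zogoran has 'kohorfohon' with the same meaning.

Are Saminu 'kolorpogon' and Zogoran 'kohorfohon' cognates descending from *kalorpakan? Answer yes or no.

Derive the expected Zogoran reflex of *kalorpakan:
Zogoran: *kalorpakan > kalorpahan > kolorpohon > kororpohon > kororfohon  (by intervocalic lenition, vowel merger, unconditioned shift, unconditioned shift)
The regular Zogoran reflex would be 'kororfohon', but the attested form is 'kohorfohon'. The correspondence is irregular, so they are not cognates (the Zogoran form has a different source).

no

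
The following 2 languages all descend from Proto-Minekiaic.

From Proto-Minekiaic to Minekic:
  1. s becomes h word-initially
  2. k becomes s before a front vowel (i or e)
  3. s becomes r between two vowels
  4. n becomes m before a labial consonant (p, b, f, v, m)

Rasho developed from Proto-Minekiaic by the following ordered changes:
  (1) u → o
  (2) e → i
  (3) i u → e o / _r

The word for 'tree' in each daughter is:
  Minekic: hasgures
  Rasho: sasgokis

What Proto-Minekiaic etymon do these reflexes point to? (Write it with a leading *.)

Position 5: Minekic has u, Rasho has o. Minekic preserves u here (none of its changes turn any other segment into u), so the proto-segment is *u.
Position 1: Minekic has h, Rasho has s. Rasho preserves s here (none of its changes turn any other segment into s), so the proto-segment is *s.
Continuing position by position gives *sasgukes; check it forward:
Minekic: *sasgukes > hasgukes > hasguses > hasgures  (by debuccalisation, palatalisation, rhotacism)
Rasho: *sasgukes
  sasgukes → sasgokes   [vowel merger]
  sasgokes → sasgokis   [vowel merger]
  sasgokis (rule 3 does not apply)
  giving Rasho sasgokis.
No other proto-form is consistent with every reflex, so the reconstruction is *sasgukes.

*sasgukes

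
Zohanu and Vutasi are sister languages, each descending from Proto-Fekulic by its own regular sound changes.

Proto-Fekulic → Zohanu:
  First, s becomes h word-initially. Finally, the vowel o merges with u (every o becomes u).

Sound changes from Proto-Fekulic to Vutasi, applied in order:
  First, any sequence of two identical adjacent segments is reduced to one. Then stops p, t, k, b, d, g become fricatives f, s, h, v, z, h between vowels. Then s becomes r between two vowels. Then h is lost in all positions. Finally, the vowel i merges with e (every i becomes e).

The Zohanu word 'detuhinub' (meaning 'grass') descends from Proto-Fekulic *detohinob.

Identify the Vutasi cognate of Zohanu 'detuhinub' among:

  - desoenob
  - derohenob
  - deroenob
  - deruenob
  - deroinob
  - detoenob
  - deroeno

deroenob

Vutasi: *detohinob > desohinob > derohinob > deroinob > deroenob  (by intervocalic lenition, rhotacism, h-loss, vowel merger)
The other candidates each miss or misapply at least one Vutasi change.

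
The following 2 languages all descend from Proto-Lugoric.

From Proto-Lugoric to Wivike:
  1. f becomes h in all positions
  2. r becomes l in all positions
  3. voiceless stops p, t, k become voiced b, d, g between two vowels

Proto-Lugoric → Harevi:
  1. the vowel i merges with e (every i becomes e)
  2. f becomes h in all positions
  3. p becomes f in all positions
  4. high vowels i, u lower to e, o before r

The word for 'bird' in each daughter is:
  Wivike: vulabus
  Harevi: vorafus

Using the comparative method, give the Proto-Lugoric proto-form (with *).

*vurapus

Position 2: Wivike has u, Harevi has o. Wivike preserves u here (none of its changes turn any other segment into u), so the proto-segment is *u.
Position 5: Wivike has b, Harevi has f. In Harevi, f can only continue *p, so the proto-segment is *p.
Continuing position by position gives *vurapus; check it forward:
Wivike: *vurapus
  vurapus (rule 1 does not apply)
  vurapus → vulapus   [unconditioned shift]
  vulapus → vulabus   [intervocalic voicing]
  giving Wivike vulabus.
Harevi: *vurapus > vurafus > vorafus  (by unconditioned shift, pre-rhotic lowering)
Only *vurapus yields all of Wivike vulabus, Harevi vorafus.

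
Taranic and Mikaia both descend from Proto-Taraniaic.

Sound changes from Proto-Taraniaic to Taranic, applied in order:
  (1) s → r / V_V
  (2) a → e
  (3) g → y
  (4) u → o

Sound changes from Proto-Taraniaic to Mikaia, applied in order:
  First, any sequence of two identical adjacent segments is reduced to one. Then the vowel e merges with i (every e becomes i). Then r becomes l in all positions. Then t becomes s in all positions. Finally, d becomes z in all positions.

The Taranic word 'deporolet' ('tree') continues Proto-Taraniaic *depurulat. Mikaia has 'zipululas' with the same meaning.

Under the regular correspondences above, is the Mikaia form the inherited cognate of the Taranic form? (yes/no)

Derive the expected Mikaia reflex of *depurulat:
Mikaia: *depurulat
  depurulat (rule 1 does not apply)
  depurulat → dipurulat   [vowel merger]
  dipurulat → dipululat   [unconditioned shift]
  dipululat → dipululas   [unconditioned shift]
  dipululas → zipululas   [unconditioned shift]
  giving Mikaia zipululas.
Mikaia 'zipululas' matches the regular reflex exactly, so the pair is cognate.

yes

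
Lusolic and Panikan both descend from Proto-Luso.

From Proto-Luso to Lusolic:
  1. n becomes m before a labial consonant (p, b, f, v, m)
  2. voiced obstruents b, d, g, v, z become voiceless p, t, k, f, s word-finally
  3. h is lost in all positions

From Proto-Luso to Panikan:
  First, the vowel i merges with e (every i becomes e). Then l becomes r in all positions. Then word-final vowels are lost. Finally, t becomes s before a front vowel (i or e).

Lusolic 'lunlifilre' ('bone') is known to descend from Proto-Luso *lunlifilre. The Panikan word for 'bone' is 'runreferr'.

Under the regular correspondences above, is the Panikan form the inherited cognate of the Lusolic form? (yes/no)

Derive the expected Panikan reflex of *lunlifilre:
Panikan: *lunlifilre > lunlefelre > runreferre > runreferr  (by vowel merger, unconditioned shift, apocope)
Panikan 'runreferr' matches the regular reflex exactly, so the pair is cognate.

yes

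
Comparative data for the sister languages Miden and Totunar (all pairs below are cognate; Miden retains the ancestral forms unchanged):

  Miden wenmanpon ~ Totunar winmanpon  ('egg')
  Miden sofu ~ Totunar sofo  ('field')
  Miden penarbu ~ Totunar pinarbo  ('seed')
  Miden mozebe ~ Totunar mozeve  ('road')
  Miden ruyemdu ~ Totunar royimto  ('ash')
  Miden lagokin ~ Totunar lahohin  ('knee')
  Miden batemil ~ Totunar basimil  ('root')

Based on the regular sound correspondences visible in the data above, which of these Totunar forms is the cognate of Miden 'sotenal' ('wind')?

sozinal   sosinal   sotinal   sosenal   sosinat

batemil ~ basimil — Miden t corresponds to Totunar s between vowels (before a front vowel).
wenmanpon ~ winmanpon, penarbu ~ pinarbo — Miden e corresponds to Totunar i after a consonant, before a nasal.
Applying these to Miden 'sotenal':
  sotenal → sosenal   (t→s between vowels (before a front vowel))
  sosenal → sosinal   (e→i after a consonant, before a nasal)
So the Totunar cognate is 'sosinal'.

sosinal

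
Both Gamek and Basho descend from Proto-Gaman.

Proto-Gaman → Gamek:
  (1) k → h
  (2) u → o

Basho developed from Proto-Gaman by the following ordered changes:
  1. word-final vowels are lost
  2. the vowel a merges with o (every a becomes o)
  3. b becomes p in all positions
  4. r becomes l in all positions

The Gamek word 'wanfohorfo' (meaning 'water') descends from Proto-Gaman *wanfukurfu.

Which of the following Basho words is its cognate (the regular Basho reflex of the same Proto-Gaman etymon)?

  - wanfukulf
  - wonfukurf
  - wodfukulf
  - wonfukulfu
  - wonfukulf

wonfukulf

Basho: *wanfukurfu
  wanfukurfu → wanfukurf   [apocope]
  wanfukurf → wonfukurf   [vowel merger]
  wonfukurf (rule 3 does not apply)
  wonfukurf → wonfukulf   [unconditioned shift]
  giving Basho wonfukulf.
The other candidates each miss or misapply at least one Basho change.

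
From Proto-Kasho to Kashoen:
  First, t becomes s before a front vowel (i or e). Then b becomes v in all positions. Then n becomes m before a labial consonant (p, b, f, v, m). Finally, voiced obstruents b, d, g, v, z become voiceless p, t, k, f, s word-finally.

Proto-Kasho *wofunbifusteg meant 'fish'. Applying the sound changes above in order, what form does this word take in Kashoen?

wofumvifussek

Kashoen: *wofunbifusteg
  wofunbifusteg → wofunbifusseg   [palatalisation]
  wofunbifusseg → wofunvifusseg   [unconditioned shift]
  wofunvifusseg → wofumvifusseg   [nasal place assimilation]
  wofumvifusseg → wofumvifussek   [final devoicing]
  giving Kashoen wofumvifussek.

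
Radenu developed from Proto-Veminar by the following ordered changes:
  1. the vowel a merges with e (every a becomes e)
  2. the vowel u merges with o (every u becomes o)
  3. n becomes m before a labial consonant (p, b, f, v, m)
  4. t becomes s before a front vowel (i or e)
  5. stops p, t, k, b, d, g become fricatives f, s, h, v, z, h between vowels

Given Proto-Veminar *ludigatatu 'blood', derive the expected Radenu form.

Radenu: start from *ludigatatu.
  rule 1 (vowel merger): ludigatatu → ludigetetu
  rule 2 (vowel merger): ludigetetu → lodigeteto
  rule 3: no change — lodigeteto
  rule 4 (palatalisation): lodigeteto → lodigeseto
  rule 5 (intervocalic lenition): lodigeseto → loziheseso
  ⇒ Radenu loziheseso

loziheseso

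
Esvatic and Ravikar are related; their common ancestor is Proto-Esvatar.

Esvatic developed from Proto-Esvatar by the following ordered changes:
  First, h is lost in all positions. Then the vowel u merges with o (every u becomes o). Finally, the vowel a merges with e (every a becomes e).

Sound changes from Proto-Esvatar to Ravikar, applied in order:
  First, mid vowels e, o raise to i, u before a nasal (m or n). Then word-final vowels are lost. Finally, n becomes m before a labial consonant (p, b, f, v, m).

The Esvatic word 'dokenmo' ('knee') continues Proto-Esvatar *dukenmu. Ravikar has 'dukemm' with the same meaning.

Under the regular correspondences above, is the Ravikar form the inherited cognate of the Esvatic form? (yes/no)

Derive the expected Ravikar reflex of *dukenmu:
Ravikar: start from *dukenmu.
  rule 1 (pre-nasal raising): dukenmu → dukinmu
  rule 2 (apocope): dukinmu → dukinm
  rule 3 (nasal place assimilation): dukinm → dukimm
  ⇒ Ravikar dukimm
The regular Ravikar reflex would be 'dukimm', but the attested form is 'dukemm'. The correspondence is irregular, so they are not cognates (the Ravikar form has a different source).

no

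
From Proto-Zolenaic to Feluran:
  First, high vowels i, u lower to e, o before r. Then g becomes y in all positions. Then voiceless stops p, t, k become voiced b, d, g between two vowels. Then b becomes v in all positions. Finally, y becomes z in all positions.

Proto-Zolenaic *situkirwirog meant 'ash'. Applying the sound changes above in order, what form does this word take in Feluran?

Feluran: *situkirwirog > situkerwerog > situkerweroy > sidugerweroy > sidugerweroz  (by pre-rhotic lowering, unconditioned shift, intervocalic voicing, unconditioned shift)

sidugerweroz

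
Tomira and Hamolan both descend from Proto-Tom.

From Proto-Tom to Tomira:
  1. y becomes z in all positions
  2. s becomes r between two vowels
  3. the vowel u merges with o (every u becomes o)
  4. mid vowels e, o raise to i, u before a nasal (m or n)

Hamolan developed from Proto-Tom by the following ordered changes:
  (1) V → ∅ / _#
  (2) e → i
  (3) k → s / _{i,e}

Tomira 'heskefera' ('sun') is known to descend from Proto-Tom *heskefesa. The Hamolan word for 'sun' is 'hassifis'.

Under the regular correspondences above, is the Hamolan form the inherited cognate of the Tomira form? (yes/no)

no

Derive the expected Hamolan reflex of *heskefesa:
Hamolan: *heskefesa
  heskefesa → heskefes   [apocope]
  heskefes → hiskifis   [vowel merger]
  hiskifis → hissifis   [palatalisation]
  giving Hamolan hissifis.
The regular Hamolan reflex would be 'hissifis', but the attested form is 'hassifis'. The correspondence is irregular, so they are not cognates (the Hamolan form has a different source).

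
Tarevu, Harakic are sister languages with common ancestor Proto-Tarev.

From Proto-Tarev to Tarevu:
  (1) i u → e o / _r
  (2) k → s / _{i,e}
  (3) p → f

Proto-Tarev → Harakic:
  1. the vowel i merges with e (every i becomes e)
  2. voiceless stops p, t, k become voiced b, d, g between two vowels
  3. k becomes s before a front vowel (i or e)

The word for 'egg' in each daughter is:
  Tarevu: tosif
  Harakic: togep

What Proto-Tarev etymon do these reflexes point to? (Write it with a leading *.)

*tokip

Position 4: Tarevu has i, Harakic has e. Tarevu preserves i here (none of its changes turn any other segment into i), so the proto-segment is *i.
Position 3: Tarevu has s, Harakic has g. Taking the neighbouring segments as reconstructed: Tarevu s could go back to *k or *s; Harakic g could go back to *k or *g — the one source consistent with every daughter is *k.
Continuing position by position gives *tokip; check it forward:
Tarevu: start from *tokip.
  rule 1: no change — tokip
  rule 2 (palatalisation): tokip → tosip
  rule 3 (unconditioned shift): tosip → tosif
  ⇒ Tarevu tosif
Harakic: *tokip
  tokip → tokep   [vowel merger]
  tokep → togep   [intervocalic voicing]
  togep (rule 3 does not apply)
  giving Harakic togep.
*tokip is the unique common source.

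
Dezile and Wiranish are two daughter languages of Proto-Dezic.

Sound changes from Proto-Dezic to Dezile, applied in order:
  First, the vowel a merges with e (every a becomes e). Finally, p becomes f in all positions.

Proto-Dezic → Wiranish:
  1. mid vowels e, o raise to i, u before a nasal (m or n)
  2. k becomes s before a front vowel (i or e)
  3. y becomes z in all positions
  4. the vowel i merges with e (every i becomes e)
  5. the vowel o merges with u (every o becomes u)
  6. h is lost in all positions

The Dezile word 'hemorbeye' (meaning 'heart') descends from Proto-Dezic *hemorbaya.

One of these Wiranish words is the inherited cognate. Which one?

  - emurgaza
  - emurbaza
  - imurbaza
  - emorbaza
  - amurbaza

emurbaza

Wiranish: *hemorbaya > himorbaya > himorbaza > hemorbaza > hemurbaza > emurbaza  (by pre-nasal raising, unconditioned shift, vowel merger, vowel merger, h-loss)
Among the options, 'emurbaza' alone shows every Wiranish change applied in order.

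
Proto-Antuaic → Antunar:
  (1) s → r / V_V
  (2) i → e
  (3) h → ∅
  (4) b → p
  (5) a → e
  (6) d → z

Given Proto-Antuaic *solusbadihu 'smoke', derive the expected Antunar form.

Antunar: start from *solusbadihu.
  rule 1: no change — solusbadihu
  rule 2 (vowel merger): solusbadihu → solusbadehu
  rule 3 (h-loss): solusbadehu → solusbadeu
  rule 4 (unconditioned shift): solusbadeu → soluspadeu
  rule 5 (vowel merger): soluspadeu → soluspedeu
  rule 6 (unconditioned shift): soluspedeu → soluspezeu
  ⇒ Antunar soluspezeu

soluspezeu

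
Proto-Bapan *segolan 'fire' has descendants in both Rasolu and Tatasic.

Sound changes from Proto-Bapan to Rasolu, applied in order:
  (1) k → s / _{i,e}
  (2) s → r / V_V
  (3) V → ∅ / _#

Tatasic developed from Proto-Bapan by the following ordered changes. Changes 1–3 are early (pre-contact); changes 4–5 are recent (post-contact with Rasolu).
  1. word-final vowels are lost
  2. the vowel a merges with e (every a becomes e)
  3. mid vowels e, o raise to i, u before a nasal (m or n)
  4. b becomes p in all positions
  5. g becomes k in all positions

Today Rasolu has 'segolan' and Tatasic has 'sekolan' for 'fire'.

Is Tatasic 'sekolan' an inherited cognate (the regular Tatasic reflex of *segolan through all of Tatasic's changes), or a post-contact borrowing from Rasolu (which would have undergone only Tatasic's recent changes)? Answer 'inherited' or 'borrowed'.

borrowed

If inherited, *segolan would pass through all of Tatasic's changes:
Tatasic: start from *segolan.
  rule 1: no change — segolan
  rule 2 (vowel merger): segolan → segolen
  rule 3 (pre-nasal raising): segolen → segolin
  rule 4: no change — segolin
  rule 5 (unconditioned shift): segolin → sekolin
  ⇒ Tatasic sekolin
If borrowed from Rasolu 'segolan' after the early changes, it would undergo only the recent ones:
  rule 4 (unconditioned shift): no change (segolan)
  rule 5 (unconditioned shift): segolan → sekolan
  ⇒ as a loan: sekolan
Tatasic 'sekolan' matches the loan outcome 'sekolan', not the inherited 'sekolin' — it skipped the early Tatasic changes, so it was borrowed from Rasolu.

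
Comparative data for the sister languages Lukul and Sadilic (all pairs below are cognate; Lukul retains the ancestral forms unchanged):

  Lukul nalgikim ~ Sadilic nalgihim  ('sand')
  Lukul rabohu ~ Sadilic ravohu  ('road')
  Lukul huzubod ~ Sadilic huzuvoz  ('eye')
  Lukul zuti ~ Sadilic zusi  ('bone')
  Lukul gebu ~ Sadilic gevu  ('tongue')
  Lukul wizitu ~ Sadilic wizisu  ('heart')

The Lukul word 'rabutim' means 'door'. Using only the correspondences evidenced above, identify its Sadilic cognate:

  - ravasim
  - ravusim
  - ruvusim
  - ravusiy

ravusim

gebu ~ gevu — Lukul b corresponds to Sadilic v between vowels (before a back vowel).
zuti ~ zusi — Lukul t corresponds to Sadilic s between vowels (before a front vowel).
Applying these to Lukul 'rabutim':
  rabutim → ravutim   (b→v between vowels (before a back vowel))
  ravutim → ravusim   (t→s between vowels (before a front vowel))
So the Sadilic cognate is 'ravusim'.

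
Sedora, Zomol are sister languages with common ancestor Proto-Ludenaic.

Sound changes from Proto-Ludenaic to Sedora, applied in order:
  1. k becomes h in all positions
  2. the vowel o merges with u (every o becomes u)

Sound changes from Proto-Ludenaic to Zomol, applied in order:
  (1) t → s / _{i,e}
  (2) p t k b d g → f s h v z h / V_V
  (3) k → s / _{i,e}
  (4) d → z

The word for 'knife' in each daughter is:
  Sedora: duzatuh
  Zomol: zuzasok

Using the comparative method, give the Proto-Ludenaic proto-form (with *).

*duzatok

Position 6: Sedora has u, Zomol has o. Zomol preserves o here (none of its changes turn any other segment into o), so the proto-segment is *o.
Position 5: Sedora has t, Zomol has s. Sedora preserves t here (none of its changes turn any other segment into t), so the proto-segment is *t.
Position 1: Sedora has d, Zomol has z. Sedora preserves d here (none of its changes turn any other segment into d), so the proto-segment is *d.
Verify the candidate proto-form against each daughter:
Sedora: *duzatok
  duzatok → duzatoh   [unconditioned shift]
  duzatoh → duzatuh   [vowel merger]
  giving Sedora duzatuh.
Zomol: *duzatok
  duzatok (rule 1 does not apply)
  duzatok → duzasok   [intervocalic lenition]
  duzasok (rule 3 does not apply)
  duzasok → zuzasok   [unconditioned shift]
  giving Zomol zuzasok.
*duzatok is the unique common source.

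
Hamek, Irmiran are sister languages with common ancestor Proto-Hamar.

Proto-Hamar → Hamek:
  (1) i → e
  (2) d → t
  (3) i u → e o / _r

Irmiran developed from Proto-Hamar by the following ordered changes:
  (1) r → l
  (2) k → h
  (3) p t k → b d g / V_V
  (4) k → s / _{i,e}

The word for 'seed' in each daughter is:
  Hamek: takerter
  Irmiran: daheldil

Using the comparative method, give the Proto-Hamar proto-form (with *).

Position 8: Hamek has r, Irmiran has l. Hamek preserves r here (none of its changes turn any other segment into r), so the proto-segment is *r.
Position 3: Hamek has k, Irmiran has h. Hamek preserves k here (none of its changes turn any other segment into k), so the proto-segment is *k.
Position 6: Hamek has t, Irmiran has d. Taking the neighbouring segments as reconstructed: Hamek t could go back to *t or *d; Irmiran d can only go back to *d — the one source consistent with every daughter is *d.
Continuing position by position gives *dakerdir; check it forward:
Hamek: start from *dakerdir.
  rule 1 (vowel merger): dakerdir → dakerder
  rule 2 (unconditioned shift): dakerder → takerter
  rule 3: no change — takerter
  ⇒ Hamek takerter
Irmiran: start from *dakerdir.
  rule 1 (unconditioned shift): dakerdir → dakeldil
  rule 2 (unconditioned shift): dakeldil → daheldil
  rule 3: no change — daheldil
  rule 4: no change — daheldil
  ⇒ Irmiran daheldil
*dakerdir is the unique common source.

*dakerdir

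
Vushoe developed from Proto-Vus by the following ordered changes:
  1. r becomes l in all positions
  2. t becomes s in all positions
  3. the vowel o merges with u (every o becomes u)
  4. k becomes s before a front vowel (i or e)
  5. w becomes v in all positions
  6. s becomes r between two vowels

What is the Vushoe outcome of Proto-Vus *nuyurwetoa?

nuyulverua

Vushoe: *nuyurwetoa > nuyulwetoa > nuyulwesoa > nuyulwesua > nuyulvesua > nuyulverua  (by unconditioned shift, unconditioned shift, vowel merger, unconditioned shift, rhotacism)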